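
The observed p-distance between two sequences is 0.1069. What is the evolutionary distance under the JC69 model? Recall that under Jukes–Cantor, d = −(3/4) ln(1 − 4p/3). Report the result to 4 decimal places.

d = −(3/4) ln(1 − 4p/3) = −0.75 ln(1 − 0.142533) = −0.75 ln(0.857467)
  = −0.75 × (-0.153773) = 0.115330 substitutions/site.

0.1153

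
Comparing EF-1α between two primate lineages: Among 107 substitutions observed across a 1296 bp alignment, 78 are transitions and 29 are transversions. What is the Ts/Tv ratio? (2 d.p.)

R = 78/29 = 2.689655… ≈ 2.69 (to 2 d.p.).

2.69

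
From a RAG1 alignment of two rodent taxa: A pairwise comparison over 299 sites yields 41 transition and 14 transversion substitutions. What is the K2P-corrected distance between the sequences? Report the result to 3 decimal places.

0.218

P = 41/299 ≈ 0.137124 and Q = 14/299 ≈ 0.046823.
Under the Kimura two-parameter model, d = −½ ln(1 − 2P − Q) − ¼ ln(1 − 2Q).
1 − 2P − Q = 0.678929, giving −½ ln(0.678929) = 0.193619.
1 − 2Q = 0.906354, giving −¼ ln(0.906354) = 0.024581.
d = 0.193619 + 0.024581 = 0.218200.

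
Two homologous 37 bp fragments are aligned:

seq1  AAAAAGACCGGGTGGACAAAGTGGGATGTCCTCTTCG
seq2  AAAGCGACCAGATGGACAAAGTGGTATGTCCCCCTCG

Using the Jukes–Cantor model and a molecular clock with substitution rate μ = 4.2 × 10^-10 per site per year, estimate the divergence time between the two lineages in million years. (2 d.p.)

259.54

The sequences differ at 7 of 37 sites (4, 5, 10, 12, 25, 32, 34), so p = 7/37 ≈ 0.189189.
d = −(3/4) ln(1 − 4p/3) = −0.75 ln(1 − 0.252252) = −0.75 ln(0.747748)
  = −0.75 × (-0.290689) = 0.218017 substitutions/site.
Under a molecular clock d = 2μt, so t = d/(2μ) = 0.218017 / (2 × 4.2 × 10^-10) = 259.54 million years.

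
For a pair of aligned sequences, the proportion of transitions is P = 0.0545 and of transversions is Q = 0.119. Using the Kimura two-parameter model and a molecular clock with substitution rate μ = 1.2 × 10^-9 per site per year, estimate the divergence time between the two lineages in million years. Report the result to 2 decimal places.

Under the Kimura two-parameter model, d = −½ ln(1 − 2P − Q) − ¼ ln(1 − 2Q).
1 − 2P − Q = 0.772, giving −½ ln(0.772) = 0.129385.
1 − 2Q = 0.762, giving −¼ ln(0.762) = 0.067952.
d = 0.129385 + 0.067952 = 0.197337.
Under a molecular clock d = 2μt, so t = d/(2μ) = 0.197337 / (2 × 1.2 × 10^-9) = 82.22 million years.

82.22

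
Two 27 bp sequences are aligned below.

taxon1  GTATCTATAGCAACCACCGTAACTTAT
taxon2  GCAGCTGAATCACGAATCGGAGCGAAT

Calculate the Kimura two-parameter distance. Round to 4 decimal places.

Of 27 sites, 4 differences are transitions and 9 are transversions, so P = 4/27 ≈ 0.148148 and Q = 9/27 ≈ 0.333333.
Under the Kimura two-parameter model, d = −½ ln(1 − 2P − Q) − ¼ ln(1 − 2Q).
1 − 2P − Q = 0.370371, giving −½ ln(0.370371) = 0.496625.
1 − 2Q = 0.333334, giving −¼ ln(0.333334) = 0.274653.
d = 0.496625 + 0.274653 = 0.771278.

0.7713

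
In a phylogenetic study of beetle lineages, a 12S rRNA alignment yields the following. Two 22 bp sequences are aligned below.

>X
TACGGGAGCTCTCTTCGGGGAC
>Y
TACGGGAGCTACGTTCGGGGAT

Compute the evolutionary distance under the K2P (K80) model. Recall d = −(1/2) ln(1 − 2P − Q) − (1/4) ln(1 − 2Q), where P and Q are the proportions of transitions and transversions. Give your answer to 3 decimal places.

Of 22 sites, 2 differences are transitions and 2 are transversions, so P = 2/22 ≈ 0.090909 and Q = 2/22 ≈ 0.090909.
Under the Kimura two-parameter model, d = −½ ln(1 − 2P − Q) − ¼ ln(1 − 2Q).
1 − 2P − Q = 0.727273, giving −½ ln(0.727273) = 0.159227.
1 − 2Q = 0.818182, giving −¼ ln(0.818182) = 0.050168.
d = 0.159227 + 0.050168 = 0.209395.

0.209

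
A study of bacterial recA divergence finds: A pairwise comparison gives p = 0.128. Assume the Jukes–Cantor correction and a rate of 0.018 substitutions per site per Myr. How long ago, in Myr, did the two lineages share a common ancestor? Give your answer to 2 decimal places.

d = −(3/4) ln(1 − 4p/3) = −0.75 ln(1 − 0.170667) = −0.75 ln(0.829333)
  = −0.75 × (-0.187134) = 0.140351 substitutions/site.
Under a molecular clock d = 2μt, so t = d/(2μ) = 0.140351 / (2 × 0.018) = 3.90 Myr.

3.90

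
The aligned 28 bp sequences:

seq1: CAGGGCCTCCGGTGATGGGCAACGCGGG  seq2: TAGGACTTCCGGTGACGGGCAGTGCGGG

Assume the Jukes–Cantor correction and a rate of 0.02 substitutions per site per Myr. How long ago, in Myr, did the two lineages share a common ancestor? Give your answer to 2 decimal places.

6.31

The sequences differ at 6 of 28 sites (1, 5, 7, 16, 22, 23), so p = 6/28 ≈ 0.214286.
d = −(3/4) ln(1 − 4p/3) = −0.75 ln(1 − 0.285715) = −0.75 ln(0.714285)
  = −0.75 × (-0.336473) = 0.252355 substitutions/site.
Under a molecular clock d = 2μt, so t = d/(2μ) = 0.252355 / (2 × 0.02) = 6.31 Myr.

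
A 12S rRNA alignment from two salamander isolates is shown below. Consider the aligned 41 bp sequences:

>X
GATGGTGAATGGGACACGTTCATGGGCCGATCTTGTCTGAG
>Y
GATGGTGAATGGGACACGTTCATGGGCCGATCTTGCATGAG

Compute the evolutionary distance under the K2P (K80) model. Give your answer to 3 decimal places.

Of 41 sites, 1 differences are transitions and 1 are transversions, so P = 1/41 ≈ 0.02439 and Q = 1/41 ≈ 0.02439.
Under the Kimura two-parameter model, d = −½ ln(1 − 2P − Q) − ¼ ln(1 − 2Q).
1 − 2P − Q = 0.92683, giving −½ ln(0.92683) = 0.037993.
1 − 2Q = 0.95122, giving −¼ ln(0.95122) = 0.012502.
d = 0.037993 + 0.012502 = 0.050495.

0.050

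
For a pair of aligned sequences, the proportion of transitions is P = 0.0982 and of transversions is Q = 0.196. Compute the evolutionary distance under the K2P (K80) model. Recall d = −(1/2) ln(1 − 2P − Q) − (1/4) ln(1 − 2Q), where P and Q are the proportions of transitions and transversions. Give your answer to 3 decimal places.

0.374

Under the Kimura two-parameter model, d = −½ ln(1 − 2P − Q) − ¼ ln(1 − 2Q).
1 − 2P − Q = 0.6076, giving −½ ln(0.6076) = 0.249119.
1 − 2Q = 0.608, giving −¼ ln(0.608) = 0.124395.
d = 0.249119 + 0.124395 = 0.373514.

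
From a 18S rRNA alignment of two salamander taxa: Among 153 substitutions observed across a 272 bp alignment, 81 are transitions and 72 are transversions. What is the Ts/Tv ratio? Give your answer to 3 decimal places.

1.125

R = 81/72 = 1.125.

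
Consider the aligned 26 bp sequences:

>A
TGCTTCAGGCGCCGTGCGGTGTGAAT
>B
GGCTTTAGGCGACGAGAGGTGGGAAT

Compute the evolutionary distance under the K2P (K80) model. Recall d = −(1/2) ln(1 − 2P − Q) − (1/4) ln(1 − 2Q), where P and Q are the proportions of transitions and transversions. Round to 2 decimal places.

Of 26 sites, 1 differences are transitions and 5 are transversions, so P = 1/26 ≈ 0.038462 and Q = 5/26 ≈ 0.192308.
Under the Kimura two-parameter model, d = −½ ln(1 − 2P − Q) − ¼ ln(1 − 2Q).
1 − 2P − Q = 0.730768, giving −½ ln(0.730768) = 0.156830.
1 − 2Q = 0.615384, giving −¼ ln(0.615384) = 0.121377.
d = 0.156830 + 0.121377 = 0.278207.

0.28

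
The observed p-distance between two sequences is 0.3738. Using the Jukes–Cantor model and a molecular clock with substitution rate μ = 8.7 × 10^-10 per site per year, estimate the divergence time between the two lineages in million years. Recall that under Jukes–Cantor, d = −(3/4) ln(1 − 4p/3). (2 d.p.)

d = −(3/4) ln(1 − 4p/3) = −0.75 ln(1 − 0.4984) = −0.75 ln(0.5016)
  = −0.75 × (-0.689952) = 0.517464 substitutions/site.
Under a molecular clock d = 2μt, so t = d/(2μ) = 0.517464 / (2 × 8.7 × 10^-10) = 297.39 million years.

297.39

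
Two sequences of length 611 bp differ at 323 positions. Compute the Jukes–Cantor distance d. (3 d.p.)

p = 323/611 ≈ 0.528642.
d = −(3/4) ln(1 − 4p/3) = −0.75 ln(1 − 0.704856) = −0.75 ln(0.295144)
  = −0.75 × (-1.220292) = 0.915219 substitutions/site.

0.915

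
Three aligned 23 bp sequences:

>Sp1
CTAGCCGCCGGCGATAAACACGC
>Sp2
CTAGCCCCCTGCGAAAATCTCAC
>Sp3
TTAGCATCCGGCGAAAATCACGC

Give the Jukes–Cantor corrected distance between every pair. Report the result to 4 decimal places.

Sp1–Sp2: 6/23 sites differ → p ≈ 0.26087, d = −0.75 ln(1 − 0.347827) = 0.320584 ≈ 0.3206.
Sp1–Sp3: 5/23 sites differ → p ≈ 0.217391, d = −0.75 ln(1 − 0.289855) = 0.256715 ≈ 0.2567.
Sp2–Sp3: 6/23 sites differ → p ≈ 0.26087, d = −0.75 ln(1 − 0.347827) = 0.320584 ≈ 0.3206.

d(Sp1,Sp2) = 0.3206, d(Sp1,Sp3) = 0.2567, d(Sp2,Sp3) = 0.3206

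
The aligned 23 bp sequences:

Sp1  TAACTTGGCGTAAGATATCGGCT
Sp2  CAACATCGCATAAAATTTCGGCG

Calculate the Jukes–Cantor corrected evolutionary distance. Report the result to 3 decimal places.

0.390

The sequences differ at 7 of 23 sites (1, 5, 7, 10, 14, 17, 23), so p = 7/23 ≈ 0.304348.
d = −(3/4) ln(1 − 4p/3) = −0.75 ln(1 − 0.405797) = −0.75 ln(0.594203)
  = −0.75 × (-0.520534) = 0.390401 substitutions/site.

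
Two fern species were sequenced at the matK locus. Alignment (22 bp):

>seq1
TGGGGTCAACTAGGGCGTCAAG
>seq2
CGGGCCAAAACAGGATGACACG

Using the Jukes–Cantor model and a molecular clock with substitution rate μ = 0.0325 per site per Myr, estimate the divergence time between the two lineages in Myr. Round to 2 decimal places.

10.75

The sequences differ at 10 of 22 sites (1, 5, 6, 7, 10, 11, 15, 16, 18, 21), so p = 10/22 ≈ 0.454545.
d = −(3/4) ln(1 − 4p/3) = −0.75 ln(1 − 0.60606) = −0.75 ln(0.39394)
  = −0.75 × (-0.931557) = 0.698668 substitutions/site.
Under a molecular clock d = 2μt, so t = d/(2μ) = 0.698668 / (2 × 0.0325) = 10.75 Myr.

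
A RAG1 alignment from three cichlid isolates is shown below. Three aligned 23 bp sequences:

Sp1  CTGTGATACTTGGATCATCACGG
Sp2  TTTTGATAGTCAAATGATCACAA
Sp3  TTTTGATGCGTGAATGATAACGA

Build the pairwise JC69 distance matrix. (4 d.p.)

Sp1–Sp2: 9/23 sites differ → p ≈ 0.391304, d = −0.75 ln(1 − 0.521739) = 0.553199 ≈ 0.5532.
Sp1–Sp3: 8/23 sites differ → p ≈ 0.347826, d = −0.75 ln(1 − 0.463768) = 0.467391 ≈ 0.4674.
Sp2–Sp3: 7/23 sites differ → p ≈ 0.304348, d = −0.75 ln(1 − 0.405797) = 0.390401 ≈ 0.3904.

d(Sp1,Sp2) = 0.5532, d(Sp1,Sp3) = 0.4674, d(Sp2,Sp3) = 0.3904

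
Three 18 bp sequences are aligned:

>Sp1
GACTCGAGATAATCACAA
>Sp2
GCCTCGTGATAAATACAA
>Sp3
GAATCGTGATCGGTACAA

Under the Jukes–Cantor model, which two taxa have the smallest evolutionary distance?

Sp1 and Sp2

Sp1–Sp2: 4/18 differ, p = 0.222, d = 0.264.
Sp1–Sp3: 6/18 differ, p = 0.333, d = 0.441.
Sp2–Sp3: 5/18 differ, p = 0.278, d = 0.347.
The smallest distance is between Sp1 and Sp2.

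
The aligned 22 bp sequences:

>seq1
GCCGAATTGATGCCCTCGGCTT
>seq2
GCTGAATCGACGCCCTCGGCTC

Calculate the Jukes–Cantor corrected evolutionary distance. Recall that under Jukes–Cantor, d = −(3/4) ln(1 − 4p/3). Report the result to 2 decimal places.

0.21

The sequences differ at 4 of 22 sites (3, 8, 11, 22), so p = 4/22 ≈ 0.181818.
d = −(3/4) ln(1 − 4p/3) = −0.75 ln(1 − 0.242424) = −0.75 ln(0.757576)
  = −0.75 × (-0.277631) = 0.208223 substitutions/site.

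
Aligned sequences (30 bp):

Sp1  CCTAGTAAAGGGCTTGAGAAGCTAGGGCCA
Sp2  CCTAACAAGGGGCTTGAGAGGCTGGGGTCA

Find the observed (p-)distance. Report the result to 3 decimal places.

0.200

The sequences differ at 6 of 30 positions (sites 5, 6, 9, 20, 24, 28).
p = 6/30 = 0.200.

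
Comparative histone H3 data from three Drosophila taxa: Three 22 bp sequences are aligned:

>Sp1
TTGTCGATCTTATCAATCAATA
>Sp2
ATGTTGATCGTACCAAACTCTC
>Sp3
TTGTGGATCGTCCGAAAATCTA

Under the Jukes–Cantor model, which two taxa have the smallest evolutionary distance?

Sp1–Sp2: 8/22 differ, p = 0.364, d = 0.497.
Sp1–Sp3: 9/22 differ, p = 0.409, d = 0.591.
Sp2–Sp3: 6/22 differ, p = 0.273, d = 0.339.
The smallest distance is between Sp2 and Sp3.

Sp2 and Sp3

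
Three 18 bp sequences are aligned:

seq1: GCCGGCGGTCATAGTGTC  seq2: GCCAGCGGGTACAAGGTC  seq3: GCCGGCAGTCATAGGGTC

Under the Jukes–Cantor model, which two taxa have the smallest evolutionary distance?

seq1 and seq3

seq1–seq2: 6/18 differ, p = 0.333, d = 0.441.
seq1–seq3: 2/18 differ, p = 0.111, d = 0.120.
seq2–seq3: 6/18 differ, p = 0.333, d = 0.441.
The smallest distance is between seq1 and seq3.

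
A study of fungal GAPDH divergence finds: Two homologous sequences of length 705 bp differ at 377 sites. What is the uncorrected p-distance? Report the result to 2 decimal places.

0.53

p = 377/705 = 0.534751… ≈ 0.53 (to 2 d.p.).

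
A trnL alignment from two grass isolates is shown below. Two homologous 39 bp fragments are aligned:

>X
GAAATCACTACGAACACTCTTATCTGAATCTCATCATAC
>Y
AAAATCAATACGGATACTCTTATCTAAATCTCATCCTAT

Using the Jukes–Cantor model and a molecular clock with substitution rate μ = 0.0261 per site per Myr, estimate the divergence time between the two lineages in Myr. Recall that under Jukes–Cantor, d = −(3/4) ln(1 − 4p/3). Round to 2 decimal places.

3.93

The sequences differ at 7 of 39 sites (1, 8, 13, 15, 26, 36, 39), so p = 7/39 ≈ 0.179487.
d = −(3/4) ln(1 − 4p/3) = −0.75 ln(1 − 0.239316) = −0.75 ln(0.760684)
  = −0.75 × (-0.273537) = 0.205153 substitutions/site.
Under a molecular clock d = 2μt, so t = d/(2μ) = 0.205153 / (2 × 0.0261) = 3.93 Myr.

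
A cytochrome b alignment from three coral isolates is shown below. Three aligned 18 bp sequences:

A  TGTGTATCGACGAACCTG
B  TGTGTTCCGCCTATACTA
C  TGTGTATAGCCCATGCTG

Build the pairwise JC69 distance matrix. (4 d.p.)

d(A,B) = 0.5482, d(A,C) = 0.3470, d(B,C) = 0.4408

A–B: 7/18 sites differ → p ≈ 0.388889, d = −0.75 ln(1 − 0.518519) = 0.548166 ≈ 0.5482.
A–C: 5/18 sites differ → p ≈ 0.277778, d = −0.75 ln(1 − 0.370371) = 0.346968 ≈ 0.3470.
B–C: 6/18 sites differ → p ≈ 0.333333, d = −0.75 ln(1 − 0.444444) = 0.440839 ≈ 0.4408.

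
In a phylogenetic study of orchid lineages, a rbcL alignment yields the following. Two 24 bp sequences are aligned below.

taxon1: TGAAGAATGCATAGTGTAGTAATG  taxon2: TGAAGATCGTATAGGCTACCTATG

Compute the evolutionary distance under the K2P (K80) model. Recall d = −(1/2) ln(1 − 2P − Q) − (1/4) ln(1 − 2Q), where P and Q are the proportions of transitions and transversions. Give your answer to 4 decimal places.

Of 24 sites, 3 differences are transitions and 5 are transversions, so P = 3/24 = 0.125 and Q = 5/24 ≈ 0.208333.
Under the Kimura two-parameter model, d = −½ ln(1 − 2P − Q) − ¼ ln(1 − 2Q).
1 − 2P − Q = 0.541667, giving −½ ln(0.541667) = 0.306552.
1 − 2Q = 0.583334, giving −¼ ln(0.583334) = 0.134749.
d = 0.306552 + 0.134749 = 0.441301.

0.4413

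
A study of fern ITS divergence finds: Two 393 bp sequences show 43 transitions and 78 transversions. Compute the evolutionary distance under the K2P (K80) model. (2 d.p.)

0.40

P = 43/393 ≈ 0.109415 and Q = 78/393 ≈ 0.198473.
Under the Kimura two-parameter model, d = −½ ln(1 − 2P − Q) − ¼ ln(1 − 2Q).
1 − 2P − Q = 0.582697, giving −½ ln(0.582697) = 0.270044.
1 − 2Q = 0.603054, giving −¼ ln(0.603054) = 0.126437.
d = 0.270044 + 0.126437 = 0.396481.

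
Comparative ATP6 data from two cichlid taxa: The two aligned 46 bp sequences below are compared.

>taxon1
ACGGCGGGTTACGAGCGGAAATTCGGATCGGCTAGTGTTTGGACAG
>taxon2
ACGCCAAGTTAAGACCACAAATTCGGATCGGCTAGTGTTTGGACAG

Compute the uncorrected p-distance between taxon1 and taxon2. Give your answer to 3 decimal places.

0.152

The sequences differ at 7 of 46 positions (sites 4, 6, 7, 12, 15, 17, 18).
p = 7/46 = 0.152173… ≈ 0.152 (to 3 d.p.).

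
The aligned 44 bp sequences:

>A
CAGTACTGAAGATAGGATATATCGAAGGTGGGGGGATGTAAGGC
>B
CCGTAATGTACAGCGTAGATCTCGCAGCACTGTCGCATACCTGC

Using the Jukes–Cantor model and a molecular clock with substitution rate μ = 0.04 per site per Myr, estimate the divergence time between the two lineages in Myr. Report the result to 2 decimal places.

The sequences differ at 23 of 44 sites, so p = 23/44 ≈ 0.522727.
d = −(3/4) ln(1 − 4p/3) = −0.75 ln(1 − 0.696969) = −0.75 ln(0.303031)
  = −0.75 × (-1.193920) = 0.895440 substitutions/site.
Under a molecular clock d = 2μt, so t = d/(2μ) = 0.895440 / (2 × 0.04) = 11.19 Myr.

11.19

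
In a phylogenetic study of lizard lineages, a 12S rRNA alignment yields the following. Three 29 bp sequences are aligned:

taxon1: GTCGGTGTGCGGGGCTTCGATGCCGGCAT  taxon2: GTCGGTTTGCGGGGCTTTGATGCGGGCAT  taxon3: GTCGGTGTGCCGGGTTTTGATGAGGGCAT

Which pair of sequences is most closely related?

taxon1–taxon2: 3/29 differ, p = 0.103, d = 0.111.
taxon1–taxon3: 5/29 differ, p = 0.172, d = 0.196.
taxon2–taxon3: 4/29 differ, p = 0.138, d = 0.152.
The smallest distance is between taxon1 and taxon2.

taxon1 and taxon2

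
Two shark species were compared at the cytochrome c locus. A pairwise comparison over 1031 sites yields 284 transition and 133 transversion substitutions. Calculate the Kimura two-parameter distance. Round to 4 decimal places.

0.6442

P = 284/1031 ≈ 0.275461 and Q = 133/1031 ≈ 0.129001.
Under the Kimura two-parameter model, d = −½ ln(1 − 2P − Q) − ¼ ln(1 − 2Q).
1 − 2P − Q = 0.320077, giving −½ ln(0.320077) = 0.569597.
1 − 2Q = 0.741998, giving −¼ ln(0.741998) = 0.074602.
d = 0.569597 + 0.074602 = 0.644199.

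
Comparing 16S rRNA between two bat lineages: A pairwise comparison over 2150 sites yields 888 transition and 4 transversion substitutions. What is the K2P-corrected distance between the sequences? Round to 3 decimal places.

P = 888/2150 ≈ 0.413023 and Q = 4/2150 ≈ 0.00186.
Under the Kimura two-parameter model, d = −½ ln(1 − 2P − Q) − ¼ ln(1 − 2Q).
1 − 2P − Q = 0.172094, giving −½ ln(0.172094) = 0.879857.
1 − 2Q = 0.99628, giving −¼ ln(0.99628) = 0.000932.
d = 0.879857 + 0.000932 = 0.880789.

0.881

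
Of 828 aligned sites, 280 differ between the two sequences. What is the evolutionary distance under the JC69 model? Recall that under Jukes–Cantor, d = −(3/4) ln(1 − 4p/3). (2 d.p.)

p = 280/828 ≈ 0.338164.
d = −(3/4) ln(1 − 4p/3) = −0.75 ln(1 − 0.450885) = −0.75 ln(0.549115)
  = −0.75 × (-0.599447) = 0.449585 substitutions/site.

0.45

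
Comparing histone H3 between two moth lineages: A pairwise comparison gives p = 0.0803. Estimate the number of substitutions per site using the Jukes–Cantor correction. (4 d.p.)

d = −(3/4) ln(1 − 4p/3) = −0.75 ln(1 − 0.107067) = −0.75 ln(0.892933)
  = −0.75 × (-0.113244) = 0.084933 substitutions/site.

0.0849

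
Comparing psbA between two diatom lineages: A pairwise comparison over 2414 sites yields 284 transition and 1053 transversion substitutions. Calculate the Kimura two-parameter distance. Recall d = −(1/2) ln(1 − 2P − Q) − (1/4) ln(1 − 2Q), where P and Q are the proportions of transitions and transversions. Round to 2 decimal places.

1.07

P = 284/2414 ≈ 0.117647 and Q = 1053/2414 ≈ 0.436205.
Under the Kimura two-parameter model, d = −½ ln(1 − 2P − Q) − ¼ ln(1 − 2Q).
1 − 2P − Q = 0.328501, giving −½ ln(0.328501) = 0.556608.
1 − 2Q = 0.12759, giving −¼ ln(0.12759) = 0.514733.
d = 0.556608 + 0.514733 = 1.071341.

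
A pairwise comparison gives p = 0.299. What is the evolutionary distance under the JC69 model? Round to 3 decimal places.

d = −(3/4) ln(1 − 4p/3) = −0.75 ln(1 − 0.398667) = −0.75 ln(0.601333)
  = −0.75 × (-0.508606) = 0.381455 substitutions/site.

0.381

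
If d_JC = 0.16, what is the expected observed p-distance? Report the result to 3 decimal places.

0.144

p = (3/4)(1 − e^(−4d/3)) = 0.75 × (1 − e^(-0.213333)) = 0.75 × (1 − 0.807887) = 0.144085.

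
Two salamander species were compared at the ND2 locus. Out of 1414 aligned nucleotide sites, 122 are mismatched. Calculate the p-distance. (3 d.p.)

p = 122/1414 = 0.086280… ≈ 0.086 (to 3 d.p.).

0.086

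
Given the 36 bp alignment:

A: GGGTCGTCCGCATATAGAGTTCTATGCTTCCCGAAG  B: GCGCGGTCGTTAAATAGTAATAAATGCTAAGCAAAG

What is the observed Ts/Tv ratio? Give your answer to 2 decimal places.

0.33

Transitions are A↔G and C↔T; transversions are all other mismatches.
Transitions: 4. Transversions: 12.
R = 4/12 = 0.333333… ≈ 0.33 (to 2 d.p.).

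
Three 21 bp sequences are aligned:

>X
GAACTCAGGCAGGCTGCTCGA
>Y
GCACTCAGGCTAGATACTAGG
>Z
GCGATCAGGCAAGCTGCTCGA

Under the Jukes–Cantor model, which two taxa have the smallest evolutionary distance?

X and Z

X–Y: 7/21 differ, p = 0.333, d = 0.441.
X–Z: 4/21 differ, p = 0.190, d = 0.220.
Y–Z: 7/21 differ, p = 0.333, d = 0.441.
The smallest distance is between X and Z.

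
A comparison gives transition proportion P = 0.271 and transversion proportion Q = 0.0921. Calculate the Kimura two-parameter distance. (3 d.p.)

0.554

Under the Kimura two-parameter model, d = −½ ln(1 − 2P − Q) − ¼ ln(1 − 2Q).
1 − 2P − Q = 0.3659, giving −½ ln(0.3659) = 0.502698.
1 − 2Q = 0.8158, giving −¼ ln(0.8158) = 0.050897.
d = 0.502698 + 0.050897 = 0.553595.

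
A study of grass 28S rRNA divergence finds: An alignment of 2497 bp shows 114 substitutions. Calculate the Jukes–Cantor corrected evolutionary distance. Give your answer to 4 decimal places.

0.0471

p = 114/2497 ≈ 0.045655.
d = −(3/4) ln(1 − 4p/3) = −0.75 ln(1 − 0.060873) = −0.75 ln(0.939127)
  = −0.75 × (-0.062805) = 0.047104 substitutions/site.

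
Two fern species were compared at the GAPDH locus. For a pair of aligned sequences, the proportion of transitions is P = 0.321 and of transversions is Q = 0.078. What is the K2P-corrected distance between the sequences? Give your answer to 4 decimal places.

0.6789

Under the Kimura two-parameter model, d = −½ ln(1 − 2P − Q) − ¼ ln(1 − 2Q).
1 − 2P − Q = 0.28, giving −½ ln(0.28) = 0.636483.
1 − 2Q = 0.844, giving −¼ ln(0.844) = 0.042401.
d = 0.636483 + 0.042401 = 0.678884.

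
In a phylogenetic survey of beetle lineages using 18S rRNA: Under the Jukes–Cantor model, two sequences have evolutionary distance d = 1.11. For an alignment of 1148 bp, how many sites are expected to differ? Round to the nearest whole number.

665

Invert JC69: p = (3/4)(1 − e^(−4d/3)) = 0.75 × (1 − e^(-1.48)) = 0.75 × (1 − 0.227638) = 0.579272.
Expected differing sites = pL ≈ 0.579272 × 1148 = 665.004256 ≈ 665.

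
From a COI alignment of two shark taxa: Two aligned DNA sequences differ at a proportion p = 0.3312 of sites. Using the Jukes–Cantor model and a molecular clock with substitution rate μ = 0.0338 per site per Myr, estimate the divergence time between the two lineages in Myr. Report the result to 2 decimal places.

d = −(3/4) ln(1 − 4p/3) = −0.75 ln(1 − 0.4416) = −0.75 ln(0.5584)
  = −0.75 × (-0.582680) = 0.437010 substitutions/site.
Under a molecular clock d = 2μt, so t = d/(2μ) = 0.437010 / (2 × 0.0338) = 6.46 Myr.

6.46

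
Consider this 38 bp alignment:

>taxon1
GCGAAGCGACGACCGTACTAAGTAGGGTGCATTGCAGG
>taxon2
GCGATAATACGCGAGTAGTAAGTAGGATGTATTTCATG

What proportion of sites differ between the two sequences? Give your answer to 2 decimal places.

The sequences differ at 12 of 38 positions.
p = 12/38 = 0.315789… ≈ 0.32 (to 2 d.p.).

0.32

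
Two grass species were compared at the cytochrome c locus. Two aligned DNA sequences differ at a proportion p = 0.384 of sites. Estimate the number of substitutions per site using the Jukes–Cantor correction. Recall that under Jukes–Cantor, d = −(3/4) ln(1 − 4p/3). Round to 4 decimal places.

d = −(3/4) ln(1 − 4p/3) = −0.75 ln(1 − 0.512) = −0.75 ln(0.488)
  = −0.75 × (-0.717440) = 0.538080 substitutions/site.

0.5381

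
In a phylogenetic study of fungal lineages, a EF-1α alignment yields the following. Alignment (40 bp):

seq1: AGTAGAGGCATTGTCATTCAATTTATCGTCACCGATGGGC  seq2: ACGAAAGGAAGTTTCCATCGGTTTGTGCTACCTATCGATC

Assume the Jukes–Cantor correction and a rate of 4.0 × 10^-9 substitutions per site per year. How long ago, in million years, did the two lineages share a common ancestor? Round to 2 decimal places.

112.87

The sequences differ at 21 of 40 sites, so p = 21/40 = 0.525.
d = −(3/4) ln(1 − 4p/3) = −0.75 ln(1 − 0.7) = −0.75 ln(0.3)
  = −0.75 × (-1.203973) = 0.902980 substitutions/site.
Under a molecular clock d = 2μt, so t = d/(2μ) = 0.902980 / (2 × 4.0 × 10^-9) = 112.87 million years.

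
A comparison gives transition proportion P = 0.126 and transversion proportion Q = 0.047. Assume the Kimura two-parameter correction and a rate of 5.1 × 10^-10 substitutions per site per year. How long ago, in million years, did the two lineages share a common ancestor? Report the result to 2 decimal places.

198.34

Under the Kimura two-parameter model, d = −½ ln(1 − 2P − Q) − ¼ ln(1 − 2Q).
1 − 2P − Q = 0.701, giving −½ ln(0.701) = 0.177624.
1 − 2Q = 0.906, giving −¼ ln(0.906) = 0.024679.
d = 0.177624 + 0.024679 = 0.202303.
Under a molecular clock d = 2μt, so t = d/(2μ) = 0.202303 / (2 × 5.1 × 10^-10) = 198.34 million years.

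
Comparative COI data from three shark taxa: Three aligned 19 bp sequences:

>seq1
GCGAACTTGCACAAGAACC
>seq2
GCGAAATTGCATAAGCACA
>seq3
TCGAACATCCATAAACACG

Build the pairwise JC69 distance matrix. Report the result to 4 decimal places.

seq1–seq2: 4/19 sites differ → p ≈ 0.210526, d = −0.75 ln(1 − 0.280701) = 0.247109 ≈ 0.2471.
seq1–seq3: 7/19 sites differ → p ≈ 0.368421, d = −0.75 ln(1 − 0.491228) = 0.506816 ≈ 0.5068.
seq2–seq3: 6/19 sites differ → p ≈ 0.315789, d = −0.75 ln(1 − 0.421052) = 0.409907 ≈ 0.4099.

d(seq1,seq2) = 0.2471, d(seq1,seq3) = 0.5068, d(seq2,seq3) = 0.4099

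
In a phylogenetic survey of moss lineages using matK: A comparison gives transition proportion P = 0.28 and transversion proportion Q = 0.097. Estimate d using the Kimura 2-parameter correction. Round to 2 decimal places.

Under the Kimura two-parameter model, d = −½ ln(1 − 2P − Q) − ¼ ln(1 − 2Q).
1 − 2P − Q = 0.343, giving −½ ln(0.343) = 0.535012.
1 − 2Q = 0.806, giving −¼ ln(0.806) = 0.053918.
d = 0.535012 + 0.053918 = 0.588930.

0.59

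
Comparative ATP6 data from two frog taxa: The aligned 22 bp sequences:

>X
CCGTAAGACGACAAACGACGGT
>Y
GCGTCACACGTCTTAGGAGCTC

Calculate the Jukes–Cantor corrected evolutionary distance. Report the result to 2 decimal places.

0.82

The sequences differ at 11 of 22 sites, so p = 11/22 = 0.5.
d = −(3/4) ln(1 − 4p/3) = −0.75 ln(1 − 0.666667) = −0.75 ln(0.333333)
  = −0.75 × (-1.098613) = 0.823960 substitutions/site.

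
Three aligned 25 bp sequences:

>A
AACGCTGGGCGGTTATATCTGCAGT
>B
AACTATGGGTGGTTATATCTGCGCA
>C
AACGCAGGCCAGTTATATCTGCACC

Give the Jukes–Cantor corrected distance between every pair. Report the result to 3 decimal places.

A–B: 6/25 sites differ → p = 0.24, d = −0.75 ln(1 − 0.32) = 0.289247 ≈ 0.289.
A–C: 5/25 sites differ → p = 0.2, d = −0.75 ln(1 − 0.266667) = 0.232617 ≈ 0.233.
B–C: 8/25 sites differ → p = 0.32, d = −0.75 ln(1 − 0.426667) = 0.417216 ≈ 0.417.

d(A,B) = 0.289, d(A,C) = 0.233, d(B,C) = 0.417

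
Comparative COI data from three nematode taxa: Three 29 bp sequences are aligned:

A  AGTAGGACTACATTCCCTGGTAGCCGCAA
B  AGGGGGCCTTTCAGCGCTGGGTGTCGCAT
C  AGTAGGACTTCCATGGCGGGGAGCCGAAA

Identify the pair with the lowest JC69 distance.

A and C

A–B: 13/29 differ, p = 0.448, d = 0.683.
A–C: 8/29 differ, p = 0.276, d = 0.344.
B–C: 11/29 differ, p = 0.379, d = 0.529.
The smallest distance is between A and C.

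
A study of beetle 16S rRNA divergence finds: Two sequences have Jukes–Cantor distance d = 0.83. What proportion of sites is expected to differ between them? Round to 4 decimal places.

0.5020

p = (3/4)(1 − e^(−4d/3)) = 0.75 × (1 − e^(-1.106667)) = 0.75 × (1 − 0.330659) = 0.502006.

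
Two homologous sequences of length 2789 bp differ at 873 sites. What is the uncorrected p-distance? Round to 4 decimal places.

p = 873/2789 = 0.313015… ≈ 0.3130 (to 4 d.p.).

0.3130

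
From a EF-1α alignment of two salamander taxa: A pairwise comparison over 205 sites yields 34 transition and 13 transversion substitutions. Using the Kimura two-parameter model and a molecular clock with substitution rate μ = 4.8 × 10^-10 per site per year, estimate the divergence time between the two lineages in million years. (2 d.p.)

P = 34/205 ≈ 0.165854 and Q = 13/205 ≈ 0.063415.
Under the Kimura two-parameter model, d = −½ ln(1 − 2P − Q) − ¼ ln(1 − 2Q).
1 − 2P − Q = 0.604877, giving −½ ln(0.604877) = 0.251365.
1 − 2Q = 0.87317, giving −¼ ln(0.87317) = 0.033906.
d = 0.251365 + 0.033906 = 0.285271.
Under a molecular clock d = 2μt, so t = d/(2μ) = 0.285271 / (2 × 4.8 × 10^-10) = 297.16 million years.

297.16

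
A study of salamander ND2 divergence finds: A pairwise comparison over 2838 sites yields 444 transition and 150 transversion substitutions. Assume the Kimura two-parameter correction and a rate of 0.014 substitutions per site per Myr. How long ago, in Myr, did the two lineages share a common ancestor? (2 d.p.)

9.13

P = 444/2838 ≈ 0.156448 and Q = 150/2838 ≈ 0.052854.
Under the Kimura two-parameter model, d = −½ ln(1 − 2P − Q) − ¼ ln(1 − 2Q).
1 − 2P − Q = 0.63425, giving −½ ln(0.63425) = 0.227656.
1 − 2Q = 0.894292, giving −¼ ln(0.894292) = 0.027931.
d = 0.227656 + 0.027931 = 0.255587.
Under a molecular clock d = 2μt, so t = d/(2μ) = 0.255587 / (2 × 0.014) = 9.13 Myr.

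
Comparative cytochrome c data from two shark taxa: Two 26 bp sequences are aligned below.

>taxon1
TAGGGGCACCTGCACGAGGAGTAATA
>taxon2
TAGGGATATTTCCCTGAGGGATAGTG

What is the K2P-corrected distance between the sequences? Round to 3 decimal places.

Of 26 sites, 9 differences are transitions and 2 are transversions, so P = 9/26 ≈ 0.346154 and Q = 2/26 ≈ 0.076923.
Under the Kimura two-parameter model, d = −½ ln(1 − 2P − Q) − ¼ ln(1 − 2Q).
1 − 2P − Q = 0.230769, giving −½ ln(0.230769) = 0.733169.
1 − 2Q = 0.846154, giving −¼ ln(0.846154) = 0.041763.
d = 0.733169 + 0.041763 = 0.774932.

0.775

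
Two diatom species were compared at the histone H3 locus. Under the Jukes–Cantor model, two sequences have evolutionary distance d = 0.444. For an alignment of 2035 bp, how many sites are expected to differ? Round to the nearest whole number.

Invert JC69: p = (3/4)(1 − e^(−4d/3)) = 0.75 × (1 − e^(-0.592)) = 0.75 × (1 − 0.553220) = 0.335085.
Expected differing sites = pL ≈ 0.335085 × 2035 = 681.897975 ≈ 682.

682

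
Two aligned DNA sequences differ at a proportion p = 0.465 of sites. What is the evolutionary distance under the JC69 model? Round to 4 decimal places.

d = −(3/4) ln(1 − 4p/3) = −0.75 ln(1 − 0.62) = −0.75 ln(0.38)
  = −0.75 × (-0.967584) = 0.725688 substitutions/site.

0.7257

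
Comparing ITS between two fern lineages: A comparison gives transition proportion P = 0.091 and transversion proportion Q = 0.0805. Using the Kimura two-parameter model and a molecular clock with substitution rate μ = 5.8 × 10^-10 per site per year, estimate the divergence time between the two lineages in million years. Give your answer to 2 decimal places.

169.08

Under the Kimura two-parameter model, d = −½ ln(1 − 2P − Q) − ¼ ln(1 − 2Q).
1 − 2P − Q = 0.7375, giving −½ ln(0.7375) = 0.152245.
1 − 2Q = 0.839, giving −¼ ln(0.839) = 0.043886.
d = 0.152245 + 0.043886 = 0.196131.
Under a molecular clock d = 2μt, so t = d/(2μ) = 0.196131 / (2 × 5.8 × 10^-10) = 169.08 million years.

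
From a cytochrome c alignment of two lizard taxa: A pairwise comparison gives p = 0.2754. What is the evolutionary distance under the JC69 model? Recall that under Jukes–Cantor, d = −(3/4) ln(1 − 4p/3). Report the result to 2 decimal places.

d = −(3/4) ln(1 − 4p/3) = −0.75 ln(1 − 0.3672) = −0.75 ln(0.6328)
  = −0.75 × (-0.457601) = 0.343201 substitutions/site.

0.34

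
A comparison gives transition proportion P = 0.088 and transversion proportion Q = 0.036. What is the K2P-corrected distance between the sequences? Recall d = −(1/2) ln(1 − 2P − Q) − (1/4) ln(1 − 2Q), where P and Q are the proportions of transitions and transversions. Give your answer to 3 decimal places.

0.138

Under the Kimura two-parameter model, d = −½ ln(1 − 2P − Q) − ¼ ln(1 − 2Q).
1 − 2P − Q = 0.788, giving −½ ln(0.788) = 0.119129.
1 − 2Q = 0.928, giving −¼ ln(0.928) = 0.018681.
d = 0.119129 + 0.018681 = 0.137810.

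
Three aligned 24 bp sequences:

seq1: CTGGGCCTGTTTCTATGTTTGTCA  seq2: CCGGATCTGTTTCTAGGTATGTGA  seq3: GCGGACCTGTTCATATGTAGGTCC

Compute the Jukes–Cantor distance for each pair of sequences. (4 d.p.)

d(seq1,seq2) = 0.3041, d(seq1,seq3) = 0.4408, d(seq2,seq3) = 0.4408

seq1–seq2: 6/24 sites differ → p = 0.25, d = −0.75 ln(1 − 0.333333) = 0.304098 ≈ 0.3041.
seq1–seq3: 8/24 sites differ → p ≈ 0.333333, d = −0.75 ln(1 − 0.444444) = 0.440839 ≈ 0.4408.
seq2–seq3: 8/24 sites differ → p ≈ 0.333333, d = −0.75 ln(1 − 0.444444) = 0.440839 ≈ 0.4408.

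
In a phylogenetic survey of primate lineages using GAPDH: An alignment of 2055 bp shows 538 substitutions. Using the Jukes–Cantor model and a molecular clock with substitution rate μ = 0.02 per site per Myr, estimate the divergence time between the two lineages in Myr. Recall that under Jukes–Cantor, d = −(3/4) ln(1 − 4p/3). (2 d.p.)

8.05

p = 538/2055 ≈ 0.2618.
d = −(3/4) ln(1 − 4p/3) = −0.75 ln(1 − 0.349067) = −0.75 ln(0.650933)
  = −0.75 × (-0.429349) = 0.322012 substitutions/site.
Under a molecular clock d = 2μt, so t = d/(2μ) = 0.322012 / (2 × 0.02) = 8.05 Myr.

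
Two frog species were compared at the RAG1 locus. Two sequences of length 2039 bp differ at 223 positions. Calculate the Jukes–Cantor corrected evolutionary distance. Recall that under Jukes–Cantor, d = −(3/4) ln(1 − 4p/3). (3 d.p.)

0.118

p = 223/2039 ≈ 0.109367.
d = −(3/4) ln(1 − 4p/3) = −0.75 ln(1 − 0.145823) = −0.75 ln(0.854177)
  = −0.75 × (-0.157617) = 0.118213 substitutions/site.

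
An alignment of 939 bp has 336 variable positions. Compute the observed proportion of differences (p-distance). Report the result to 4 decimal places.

0.3578

p = 336/939 = 0.357827… ≈ 0.3578 (to 4 d.p.).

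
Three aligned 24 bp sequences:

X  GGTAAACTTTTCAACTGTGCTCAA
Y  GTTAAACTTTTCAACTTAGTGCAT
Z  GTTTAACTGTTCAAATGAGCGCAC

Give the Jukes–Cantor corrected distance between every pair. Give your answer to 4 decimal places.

X–Y: 6/24 sites differ → p = 0.25, d = −0.75 ln(1 − 0.333333) = 0.304098 ≈ 0.3041.
X–Z: 7/24 sites differ → p ≈ 0.291667, d = −0.75 ln(1 − 0.388889) = 0.369358 ≈ 0.3694.
Y–Z: 6/24 sites differ → p = 0.25, d = −0.75 ln(1 − 0.333333) = 0.304098 ≈ 0.3041.

d(X,Y) = 0.3041, d(X,Z) = 0.3694, d(Y,Z) = 0.3041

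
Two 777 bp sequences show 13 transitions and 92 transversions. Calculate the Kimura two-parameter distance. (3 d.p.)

P = 13/777 ≈ 0.016731 and Q = 92/777 ≈ 0.118404.
Under the Kimura two-parameter model, d = −½ ln(1 − 2P − Q) − ¼ ln(1 − 2Q).
1 − 2P − Q = 0.848134, giving −½ ln(0.848134) = 0.082358.
1 − 2Q = 0.763192, giving −¼ ln(0.763192) = 0.067561.
d = 0.082358 + 0.067561 = 0.149919.

0.150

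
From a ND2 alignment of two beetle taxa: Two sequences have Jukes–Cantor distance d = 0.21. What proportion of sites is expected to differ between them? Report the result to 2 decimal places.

0.18

p = (3/4)(1 − e^(−4d/3)) = 0.75 × (1 − e^(-0.28)) = 0.75 × (1 − 0.755784) = 0.183162.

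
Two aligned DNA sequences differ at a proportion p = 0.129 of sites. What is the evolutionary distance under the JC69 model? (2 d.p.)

0.14

d = −(3/4) ln(1 − 4p/3) = −0.75 ln(1 − 0.172) = −0.75 ln(0.828)
  = −0.75 × (-0.188742) = 0.141557 substitutions/site.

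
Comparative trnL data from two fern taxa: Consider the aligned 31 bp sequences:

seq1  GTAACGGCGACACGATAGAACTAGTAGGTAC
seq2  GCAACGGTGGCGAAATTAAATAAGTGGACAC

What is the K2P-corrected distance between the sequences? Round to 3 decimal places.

0.731

Of 31 sites, 10 differences are transitions and 3 are transversions, so P = 10/31 ≈ 0.322581 and Q = 3/31 ≈ 0.096774.
Under the Kimura two-parameter model, d = −½ ln(1 − 2P − Q) − ¼ ln(1 − 2Q).
1 − 2P − Q = 0.258064, giving −½ ln(0.258064) = 0.677274.
1 − 2Q = 0.806452, giving −¼ ln(0.806452) = 0.053778.
d = 0.677274 + 0.053778 = 0.731052.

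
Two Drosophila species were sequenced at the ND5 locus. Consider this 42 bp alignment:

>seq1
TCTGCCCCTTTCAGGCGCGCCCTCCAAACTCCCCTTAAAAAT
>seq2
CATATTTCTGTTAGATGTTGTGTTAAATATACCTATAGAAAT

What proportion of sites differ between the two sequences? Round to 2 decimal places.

The sequences differ at 23 of 42 positions.
p = 23/42 = 0.547619… ≈ 0.55 (to 2 d.p.).

0.55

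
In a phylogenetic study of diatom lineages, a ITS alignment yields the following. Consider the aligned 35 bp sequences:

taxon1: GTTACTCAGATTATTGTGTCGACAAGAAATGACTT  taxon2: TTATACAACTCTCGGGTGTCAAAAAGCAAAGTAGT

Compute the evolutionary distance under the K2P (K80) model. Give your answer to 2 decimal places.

Of 35 sites, 3 differences are transitions and 16 are transversions, so P = 3/35 ≈ 0.085714 and Q = 16/35 ≈ 0.457143.
Under the Kimura two-parameter model, d = −½ ln(1 − 2P − Q) − ¼ ln(1 − 2Q).
1 − 2P − Q = 0.371429, giving −½ ln(0.371429) = 0.495199.
1 − 2Q = 0.085714, giving −¼ ln(0.085714) = 0.614185.
d = 0.495199 + 0.614185 = 1.109384.

1.11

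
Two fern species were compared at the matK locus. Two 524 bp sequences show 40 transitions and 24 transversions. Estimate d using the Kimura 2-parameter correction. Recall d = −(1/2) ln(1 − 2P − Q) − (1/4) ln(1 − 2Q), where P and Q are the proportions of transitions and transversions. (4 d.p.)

0.1346

P = 40/524 ≈ 0.076336 and Q = 24/524 ≈ 0.045802.
Under the Kimura two-parameter model, d = −½ ln(1 − 2P − Q) − ¼ ln(1 − 2Q).
1 − 2P − Q = 0.801526, giving −½ ln(0.801526) = 0.110619.
1 − 2Q = 0.908396, giving −¼ ln(0.908396) = 0.024019.
d = 0.110619 + 0.024019 = 0.134638.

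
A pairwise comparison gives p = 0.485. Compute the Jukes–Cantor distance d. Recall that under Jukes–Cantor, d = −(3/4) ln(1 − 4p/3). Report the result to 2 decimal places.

0.78

d = −(3/4) ln(1 − 4p/3) = −0.75 ln(1 − 0.646667) = −0.75 ln(0.353333)
  = −0.75 × (-1.040344) = 0.780258 substitutions/site.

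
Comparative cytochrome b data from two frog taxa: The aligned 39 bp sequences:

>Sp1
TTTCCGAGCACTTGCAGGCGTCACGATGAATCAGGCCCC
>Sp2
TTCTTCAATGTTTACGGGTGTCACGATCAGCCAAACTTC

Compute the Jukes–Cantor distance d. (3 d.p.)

0.717

The sequences differ at 18 of 39 sites, so p = 18/39 ≈ 0.461538.
d = −(3/4) ln(1 − 4p/3) = −0.75 ln(1 − 0.615384) = −0.75 ln(0.384616)
  = −0.75 × (-0.955510) = 0.716633 substitutions/site.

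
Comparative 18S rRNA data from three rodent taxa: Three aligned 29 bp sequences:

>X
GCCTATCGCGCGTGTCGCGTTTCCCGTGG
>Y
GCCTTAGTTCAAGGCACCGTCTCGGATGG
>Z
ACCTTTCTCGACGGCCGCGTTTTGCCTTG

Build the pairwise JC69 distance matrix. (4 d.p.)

d(X,Y) = 0.9978, d(X,Z) = 0.5285, d(Y,Z) = 0.6829

X–Y: 16/29 sites differ → p ≈ 0.551724, d = −0.75 ln(1 − 0.735632) = 0.997810 ≈ 0.9978.
X–Z: 11/29 sites differ → p ≈ 0.37931, d = −0.75 ln(1 − 0.505747) = 0.528531 ≈ 0.5285.
Y–Z: 13/29 sites differ → p ≈ 0.448276, d = −0.75 ln(1 − 0.597701) = 0.682920 ≈ 0.6829.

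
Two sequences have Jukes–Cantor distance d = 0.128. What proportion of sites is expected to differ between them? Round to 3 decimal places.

0.118

p = (3/4)(1 − e^(−4d/3)) = 0.75 × (1 − e^(-0.170667)) = 0.75 × (1 − 0.843102) = 0.117674.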